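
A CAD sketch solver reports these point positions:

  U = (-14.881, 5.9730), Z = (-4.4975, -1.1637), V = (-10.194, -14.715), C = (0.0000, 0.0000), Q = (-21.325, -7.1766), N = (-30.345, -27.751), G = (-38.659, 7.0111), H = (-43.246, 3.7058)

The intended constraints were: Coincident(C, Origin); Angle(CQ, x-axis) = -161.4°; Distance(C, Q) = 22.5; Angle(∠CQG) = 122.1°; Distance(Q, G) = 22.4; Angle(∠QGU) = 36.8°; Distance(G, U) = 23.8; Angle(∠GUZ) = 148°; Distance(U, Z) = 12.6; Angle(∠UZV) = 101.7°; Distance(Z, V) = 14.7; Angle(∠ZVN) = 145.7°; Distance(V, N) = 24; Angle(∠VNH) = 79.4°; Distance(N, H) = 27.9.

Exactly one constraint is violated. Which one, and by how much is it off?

Distance(N, H) = 27.9 — off by 6.10.

C = (0.00, 0.00) ✓; CQ at -161.4° ✓; |CQ| = 22.50 ✓; ∠CQG = 122.1° ✓; |QG| = 22.40 ✓; ∠QGU = 36.80° ✓; |GU| = 23.80 ✓; ∠GUZ = 148.0° ✓; |UZ| = 12.60 ✓; ∠UZV = 101.7° ✓; |ZV| = 14.70 ✓; ∠ZVN = 145.7° ✓; |VN| = 24.00 ✓; ∠VNH = 79.40° ✓; |NH| = 34.00 ✗.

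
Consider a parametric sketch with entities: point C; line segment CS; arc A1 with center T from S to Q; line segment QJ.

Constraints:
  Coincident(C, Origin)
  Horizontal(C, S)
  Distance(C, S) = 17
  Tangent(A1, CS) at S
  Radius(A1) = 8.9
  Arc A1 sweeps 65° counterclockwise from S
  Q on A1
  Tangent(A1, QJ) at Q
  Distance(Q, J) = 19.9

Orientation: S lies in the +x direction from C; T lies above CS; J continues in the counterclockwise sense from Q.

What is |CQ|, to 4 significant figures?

25.59

C is at the origin; C and S share the same y with |CS| = 17.0 and S on the +x side, so S = (17.00, 0.000). Tangency of A1 to CS means the radius TS is perpendicular to CS, so T = S + (0, 8.9) = (17.00, 8.900). On A1, S sits at bearing -90° from T; a 65° counterclockwise sweep puts Q at bearing -25°, so Q = T + 8.9·(cos -25°, sin -25°) = (25.07, 5.139). Then |CQ| = |Q − C| = 25.59.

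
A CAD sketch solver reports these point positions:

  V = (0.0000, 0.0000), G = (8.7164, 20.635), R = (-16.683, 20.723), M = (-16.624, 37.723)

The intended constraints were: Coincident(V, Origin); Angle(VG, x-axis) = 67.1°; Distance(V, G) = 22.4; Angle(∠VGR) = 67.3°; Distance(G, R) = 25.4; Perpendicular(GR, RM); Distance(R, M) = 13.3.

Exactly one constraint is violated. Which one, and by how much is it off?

Distance(R, M) = 13.3 — off by 3.70.

V = (0.00, 0.00) ✓; VG at 67.10° ✓; |VG| = 22.40 ✓; ∠VGR = 67.30° ✓; |GR| = 25.40 ✓; ∠(GR, RM) = 90.00° ✓; |RM| = 17.00 ✗.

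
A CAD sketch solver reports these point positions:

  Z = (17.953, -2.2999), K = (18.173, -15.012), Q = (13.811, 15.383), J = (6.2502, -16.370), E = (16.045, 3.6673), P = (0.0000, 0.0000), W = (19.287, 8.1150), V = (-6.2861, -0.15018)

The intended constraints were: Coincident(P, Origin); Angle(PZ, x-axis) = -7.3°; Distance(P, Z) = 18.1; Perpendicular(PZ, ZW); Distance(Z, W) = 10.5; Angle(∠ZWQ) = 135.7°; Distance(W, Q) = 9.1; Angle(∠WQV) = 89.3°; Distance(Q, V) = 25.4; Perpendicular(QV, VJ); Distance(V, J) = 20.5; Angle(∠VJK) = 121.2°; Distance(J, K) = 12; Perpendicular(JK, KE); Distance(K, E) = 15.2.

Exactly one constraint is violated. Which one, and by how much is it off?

Distance(K, E) = 15.2 — off by 3.60.

P = (0.00, 0.00) ✓; PZ at -7.300° ✓; |PZ| = 18.10 ✓; ∠(PZ, ZW) = 90.00° ✓; |ZW| = 10.50 ✓; ∠ZWQ = 135.7° ✓; |WQ| = 9.100 ✓; ∠WQV = 89.30° ✓; |QV| = 25.40 ✓; ∠(QV, VJ) = 90.00° ✓; |VJ| = 20.50 ✓; ∠VJK = 121.2° ✓; |JK| = 12.00 ✓; ∠(JK, KE) = 90.00° ✓; |KE| = 18.80 ✗.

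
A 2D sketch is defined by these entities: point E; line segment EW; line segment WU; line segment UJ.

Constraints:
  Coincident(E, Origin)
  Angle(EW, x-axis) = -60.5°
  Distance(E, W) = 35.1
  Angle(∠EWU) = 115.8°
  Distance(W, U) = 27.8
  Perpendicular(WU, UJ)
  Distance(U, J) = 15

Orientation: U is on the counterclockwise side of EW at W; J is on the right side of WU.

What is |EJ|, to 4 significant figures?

63.46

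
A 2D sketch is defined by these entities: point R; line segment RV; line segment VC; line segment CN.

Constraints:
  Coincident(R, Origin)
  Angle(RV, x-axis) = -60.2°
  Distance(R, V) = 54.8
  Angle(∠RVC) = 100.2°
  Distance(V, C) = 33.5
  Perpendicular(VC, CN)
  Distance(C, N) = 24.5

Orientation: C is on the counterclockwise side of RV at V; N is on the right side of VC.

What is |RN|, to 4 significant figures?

89.55

R is at the origin; RV runs at -60.2° with length 54.8, so V = 54.8·(cos -60.2°, sin -60.2°) = (27.23, -47.55). ∠RVC = 100.2°, so VC runs at -60.2° + (180° − 100.2°) = 19.60° from the x-axis; with |VC| = 33.5, C = V + 33.5·(cos 19.60°, sin 19.60°) = (58.79, -36.32). VC ⟂ CN; with |CN| = 24.5 on the right of VC, N = C + 24.5·(0.3355, -0.9421) = (67.01, -59.40). Then |RN| = |N − R| = 89.55.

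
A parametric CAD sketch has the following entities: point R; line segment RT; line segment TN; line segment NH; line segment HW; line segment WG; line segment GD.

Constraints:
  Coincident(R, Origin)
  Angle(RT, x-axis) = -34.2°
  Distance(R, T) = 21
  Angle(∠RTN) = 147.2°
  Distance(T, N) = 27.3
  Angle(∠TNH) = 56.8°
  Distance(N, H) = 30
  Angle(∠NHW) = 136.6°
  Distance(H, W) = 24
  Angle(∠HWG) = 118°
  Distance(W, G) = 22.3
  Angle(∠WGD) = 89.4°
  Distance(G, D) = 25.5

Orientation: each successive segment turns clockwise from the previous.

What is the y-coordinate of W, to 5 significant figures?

-12.304

R is at the origin; RT runs at -34.2° with length 21.0, so T = (17.369, -11.804). ∠RTN = 147.2° gives TN at -67.000° from the x-axis; with |TN| = 27.3, N = (28.036, -36.934). ∠TNH = 56.8° gives NH at 169.80° from the x-axis; with |NH| = 30.0, H = (-1.4902, -31.621). ∠NHW = 136.6° gives HW at 126.40° from the x-axis; with |HW| = 24.0, W = (-15.732, -12.304). So W.y = -12.304.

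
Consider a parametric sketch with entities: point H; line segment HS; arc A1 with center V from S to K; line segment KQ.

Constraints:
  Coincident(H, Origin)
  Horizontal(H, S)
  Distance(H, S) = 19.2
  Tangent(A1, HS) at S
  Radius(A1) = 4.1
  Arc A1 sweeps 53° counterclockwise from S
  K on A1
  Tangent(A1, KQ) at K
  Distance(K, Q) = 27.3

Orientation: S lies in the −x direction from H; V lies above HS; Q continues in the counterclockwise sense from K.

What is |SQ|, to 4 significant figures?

30.62

On A1, S sits at bearing -90° from V; a 53° counterclockwise sweep puts K at bearing -37°, so K = V + 4.1·(cos -37°, sin -37°) = (-15.93, 1.633). Tangency of A1 to KQ means the radius VK is perpendicular to KQ, so KQ runs along (−sin -37°, cos -37°); with |KQ| = 27.3, Q = (0.5040, 23.44). Then |SQ| = |Q − S| = 30.62.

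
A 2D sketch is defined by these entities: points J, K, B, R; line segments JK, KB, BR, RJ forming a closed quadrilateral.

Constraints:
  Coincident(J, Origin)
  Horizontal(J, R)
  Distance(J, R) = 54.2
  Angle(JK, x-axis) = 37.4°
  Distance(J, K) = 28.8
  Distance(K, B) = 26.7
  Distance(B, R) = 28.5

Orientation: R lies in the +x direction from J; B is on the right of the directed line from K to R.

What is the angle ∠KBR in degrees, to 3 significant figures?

81.0°

Checks: |KB| = 26.70 ✓; |BR| = 28.50 ✓.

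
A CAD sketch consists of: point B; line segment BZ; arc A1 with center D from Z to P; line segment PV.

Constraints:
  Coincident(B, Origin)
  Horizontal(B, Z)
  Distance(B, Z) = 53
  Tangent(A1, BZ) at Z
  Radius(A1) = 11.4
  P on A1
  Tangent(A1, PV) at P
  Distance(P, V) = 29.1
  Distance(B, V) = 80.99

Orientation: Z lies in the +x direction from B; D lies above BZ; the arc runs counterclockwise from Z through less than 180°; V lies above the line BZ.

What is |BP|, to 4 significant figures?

64.35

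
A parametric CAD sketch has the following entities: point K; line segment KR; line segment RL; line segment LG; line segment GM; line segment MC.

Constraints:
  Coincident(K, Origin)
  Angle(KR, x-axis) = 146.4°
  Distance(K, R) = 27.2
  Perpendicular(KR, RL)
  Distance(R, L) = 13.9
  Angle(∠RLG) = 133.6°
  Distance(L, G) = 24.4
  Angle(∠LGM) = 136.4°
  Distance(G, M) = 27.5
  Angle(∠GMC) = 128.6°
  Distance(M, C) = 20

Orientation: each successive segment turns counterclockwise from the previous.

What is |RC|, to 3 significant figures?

59.6

∠LGM = 136.4° gives GM at -33.6° from the x-axis; with |GM| = 27.5, M = (-2.04, -35.5). ∠GMC = 128.6° gives MC at 17.8° from the x-axis; with |MC| = 20.0, C = (17.0, -29.4). Then |RC| = |C − R| = 59.6.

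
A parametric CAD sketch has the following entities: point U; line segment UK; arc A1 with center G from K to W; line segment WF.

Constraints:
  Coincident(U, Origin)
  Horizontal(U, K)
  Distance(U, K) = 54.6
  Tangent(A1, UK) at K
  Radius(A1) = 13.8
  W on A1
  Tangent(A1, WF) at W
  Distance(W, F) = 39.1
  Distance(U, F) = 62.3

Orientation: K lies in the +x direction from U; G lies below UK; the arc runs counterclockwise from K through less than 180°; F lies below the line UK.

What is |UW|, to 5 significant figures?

42.651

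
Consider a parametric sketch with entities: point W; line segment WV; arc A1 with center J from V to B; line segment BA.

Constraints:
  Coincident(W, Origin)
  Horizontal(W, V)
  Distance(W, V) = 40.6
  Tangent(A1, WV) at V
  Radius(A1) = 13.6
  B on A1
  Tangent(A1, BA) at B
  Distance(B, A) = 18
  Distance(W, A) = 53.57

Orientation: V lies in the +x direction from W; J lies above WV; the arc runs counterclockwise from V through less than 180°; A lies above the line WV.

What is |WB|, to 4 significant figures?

55.71

Checks: ∠(JV, VW) = 90.00° ✓; |JV| = 13.60 ✓; |JB| = 13.60 ✓; ∠(JB, BA) = 90.00° ✓; |BA| = 18.00 ✓; |WA| = 53.57 ✓.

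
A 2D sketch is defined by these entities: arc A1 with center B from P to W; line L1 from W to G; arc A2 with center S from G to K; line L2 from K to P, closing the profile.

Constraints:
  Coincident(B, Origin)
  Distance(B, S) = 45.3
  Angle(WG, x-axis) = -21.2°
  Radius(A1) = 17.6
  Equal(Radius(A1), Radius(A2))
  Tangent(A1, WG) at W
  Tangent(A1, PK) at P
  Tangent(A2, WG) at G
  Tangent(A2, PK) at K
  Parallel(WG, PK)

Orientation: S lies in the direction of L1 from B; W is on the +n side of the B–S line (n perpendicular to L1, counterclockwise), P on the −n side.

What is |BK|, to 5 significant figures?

48.599

The slot axis is L1's direction at -21.2°, so u = (cos -21.2°, sin -21.2°) = (0.93232, -0.36162) and n = (−sin -21.2°, cos -21.2°) = (0.36162, 0.93232). B is at the origin and S lies 45.3 along u from B, so S = 45.3·u = (42.234, -16.382). Tangency of A1 to both parallel lines with radius 17.6 puts W and P at B ± 17.6·n: W = (6.3646, 16.409), P = (-6.3646, -16.409). Equal radii place G and K the same way about S: G = S + 17.6·n = (48.599, 0.027306), K = S − 17.6·n = (35.870, -32.790). Then |BK| = |K − B| = 48.599.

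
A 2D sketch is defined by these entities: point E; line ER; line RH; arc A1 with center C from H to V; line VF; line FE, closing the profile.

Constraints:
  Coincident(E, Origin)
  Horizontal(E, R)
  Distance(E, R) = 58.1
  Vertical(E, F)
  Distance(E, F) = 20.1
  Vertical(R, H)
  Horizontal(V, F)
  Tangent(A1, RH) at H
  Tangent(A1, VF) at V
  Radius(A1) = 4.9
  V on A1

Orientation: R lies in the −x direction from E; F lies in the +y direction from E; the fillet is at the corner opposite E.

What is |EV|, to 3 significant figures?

56.9

E is at the origin; E and R share the same y with |ER| = 58.1 and R on the −x side, so R = (-58.1, 0.00). E and F share the same x with |EF| = 20.1 and F on the +y side, so F = (0.00, 20.1). The virtual corner opposite E is at (-58.1, 20.1). Since A1 is tangent to RH there, CH ⟂ RH and tangency of A1 to VF means the radius CV is perpendicular to VF, with radius 4.9, so the center C sits 4.9 in from both sides at C = (-53.2, 15.2). That places the tangent points at H = (-58.1, 15.2) on RH and V = (-53.2, 20.1) on VF. Then |EV| = |V − E| = 56.9.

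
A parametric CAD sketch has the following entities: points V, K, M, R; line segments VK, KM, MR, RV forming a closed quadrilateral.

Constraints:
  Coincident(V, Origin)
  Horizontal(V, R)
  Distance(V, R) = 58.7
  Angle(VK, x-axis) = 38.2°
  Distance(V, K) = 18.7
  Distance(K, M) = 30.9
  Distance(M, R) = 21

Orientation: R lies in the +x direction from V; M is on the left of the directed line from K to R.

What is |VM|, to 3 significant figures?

48.0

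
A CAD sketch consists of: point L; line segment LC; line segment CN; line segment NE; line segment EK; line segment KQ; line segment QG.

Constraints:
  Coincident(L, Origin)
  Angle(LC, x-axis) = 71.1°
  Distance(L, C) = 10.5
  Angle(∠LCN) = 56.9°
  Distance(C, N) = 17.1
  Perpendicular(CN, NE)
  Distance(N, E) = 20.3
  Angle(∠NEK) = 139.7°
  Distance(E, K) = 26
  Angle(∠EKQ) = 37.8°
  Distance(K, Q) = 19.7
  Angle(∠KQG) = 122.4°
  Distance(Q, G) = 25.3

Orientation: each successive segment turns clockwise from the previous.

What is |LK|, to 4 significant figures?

31.80

L is at the origin; LC runs at 71.1° with length 10.5, so C = (3.401, 9.934). ∠LCN = 56.9° gives CN at -52.00° from the x-axis; with |CN| = 17.1, N = (13.93, -3.541). CN is perpendicular to NE, so NE runs at -142.0°; with |NE| = 20.3, E = (-2.068, -16.04). ∠NEK = 139.7° gives EK at 177.7° from the x-axis; with |EK| = 26.0, K = (-28.05, -15.00). Then |LK| = |K − L| = 31.80.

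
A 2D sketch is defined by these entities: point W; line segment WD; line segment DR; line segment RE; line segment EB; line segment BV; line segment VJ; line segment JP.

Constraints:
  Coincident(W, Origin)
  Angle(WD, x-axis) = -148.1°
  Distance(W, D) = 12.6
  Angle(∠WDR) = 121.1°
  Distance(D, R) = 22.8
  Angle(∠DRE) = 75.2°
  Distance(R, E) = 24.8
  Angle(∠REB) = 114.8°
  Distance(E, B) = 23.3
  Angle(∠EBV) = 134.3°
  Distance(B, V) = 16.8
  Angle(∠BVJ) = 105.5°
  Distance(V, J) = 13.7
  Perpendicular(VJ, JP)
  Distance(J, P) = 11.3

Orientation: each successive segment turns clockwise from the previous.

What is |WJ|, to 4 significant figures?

10.41

W is at the origin; WD runs at -148.1° with length 12.6, so D = (-10.70, -6.658). ∠WDR = 121.1° gives DR at 153.0° from the x-axis; with |DR| = 22.8, R = (-31.01, 3.693). ∠DRE = 75.2° gives RE at 48.20° from the x-axis; with |RE| = 24.8, E = (-14.48, 22.18). ∠REB = 114.8° gives EB at -17.00° from the x-axis; with |EB| = 23.3, B = (7.800, 15.37). ∠EBV = 134.3° gives BV at -62.70° from the x-axis; with |BV| = 16.8, V = (15.51, 0.4394). ∠BVJ = 105.5° gives VJ at -137.2° from the x-axis; with |VJ| = 13.7, J = (5.453, -8.869). Then |WJ| = |J − W| = 10.41.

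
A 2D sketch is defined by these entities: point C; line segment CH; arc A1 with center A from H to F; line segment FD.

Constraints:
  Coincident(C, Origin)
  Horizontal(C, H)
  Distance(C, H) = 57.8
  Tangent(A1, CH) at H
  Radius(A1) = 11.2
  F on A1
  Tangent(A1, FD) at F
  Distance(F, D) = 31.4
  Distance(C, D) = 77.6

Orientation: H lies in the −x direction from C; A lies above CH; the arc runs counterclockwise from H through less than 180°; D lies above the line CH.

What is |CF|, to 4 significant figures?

50.99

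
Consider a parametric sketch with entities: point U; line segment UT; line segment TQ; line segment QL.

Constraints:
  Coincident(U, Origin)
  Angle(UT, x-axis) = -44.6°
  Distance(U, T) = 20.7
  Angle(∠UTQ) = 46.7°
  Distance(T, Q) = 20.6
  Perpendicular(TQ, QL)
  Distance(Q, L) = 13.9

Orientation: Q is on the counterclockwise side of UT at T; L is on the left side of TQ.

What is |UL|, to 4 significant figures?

6.509

∠UTQ = 46.7°, so TQ runs at -44.6° + (180° − 46.7°) = 88.70° from the x-axis; with |TQ| = 20.6, Q = T + 20.6·(cos 88.70°, sin 88.70°) = (15.21, 6.060). TQ is perpendicular to QL; with |QL| = 13.9 on the left of TQ, L = Q + 13.9·(-0.9997, 0.02269) = (1.310, 6.375). Then |UL| = |L − U| = 6.509.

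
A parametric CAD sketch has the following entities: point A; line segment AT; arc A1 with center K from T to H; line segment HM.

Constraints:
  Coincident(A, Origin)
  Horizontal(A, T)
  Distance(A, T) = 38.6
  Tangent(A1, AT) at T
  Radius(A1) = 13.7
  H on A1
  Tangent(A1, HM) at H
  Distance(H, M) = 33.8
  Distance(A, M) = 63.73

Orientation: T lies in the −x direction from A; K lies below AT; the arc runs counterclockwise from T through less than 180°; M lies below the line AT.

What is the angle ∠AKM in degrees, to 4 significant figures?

110.7°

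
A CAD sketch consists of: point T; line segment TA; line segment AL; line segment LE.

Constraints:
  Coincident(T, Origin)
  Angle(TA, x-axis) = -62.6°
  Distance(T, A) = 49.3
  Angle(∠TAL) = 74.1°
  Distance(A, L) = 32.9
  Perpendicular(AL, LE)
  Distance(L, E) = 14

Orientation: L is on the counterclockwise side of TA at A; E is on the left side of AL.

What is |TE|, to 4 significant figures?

38.63

T is at the origin; TA runs at -62.6° with length 49.3, so A = 49.3·(cos -62.6°, sin -62.6°) = (22.69, -43.77). ∠TAL = 74.1°, so AL runs at -62.6° + (180° − 74.1°) = 43.30° from the x-axis; with |AL| = 32.9, L = A + 32.9·(cos 43.30°, sin 43.30°) = (46.63, -21.21). The perpendicularity gives LE at right angles to AL; with |LE| = 14.0 on the left of AL, E = L + 14.0·(-0.6858, 0.7278) = (37.03, -11.02). Then |TE| = |E − T| = 38.63.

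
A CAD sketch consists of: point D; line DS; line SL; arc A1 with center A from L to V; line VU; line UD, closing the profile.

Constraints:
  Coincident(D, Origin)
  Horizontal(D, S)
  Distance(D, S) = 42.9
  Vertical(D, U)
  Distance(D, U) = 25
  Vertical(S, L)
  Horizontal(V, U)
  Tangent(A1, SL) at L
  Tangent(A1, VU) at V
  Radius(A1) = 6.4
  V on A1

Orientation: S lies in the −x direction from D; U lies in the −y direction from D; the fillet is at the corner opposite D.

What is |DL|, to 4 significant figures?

46.76

The virtual corner opposite D is at (-42.90, -25.00). Since A1 is tangent to SL there, AL ⟂ SL and A1 meets VU tangentially, so AV is at right angles to VU, with radius 6.4, so the center A sits 6.4 in from both sides at A = (-36.50, -18.60). That places the tangent points at L = (-42.90, -18.60) on SL and V = (-36.50, -25.00) on VU. Then |DL| = |L − D| = 46.76.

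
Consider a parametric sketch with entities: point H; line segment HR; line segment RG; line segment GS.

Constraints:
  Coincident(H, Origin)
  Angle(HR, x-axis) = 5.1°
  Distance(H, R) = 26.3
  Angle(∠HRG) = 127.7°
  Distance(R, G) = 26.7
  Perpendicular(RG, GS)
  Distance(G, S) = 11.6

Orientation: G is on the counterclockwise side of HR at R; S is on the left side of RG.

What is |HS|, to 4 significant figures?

43.76

∠HRG = 127.7°, so RG runs at 5.1° + (180° − 127.7°) = 57.40° from the x-axis; with |RG| = 26.7, G = R + 26.7·(cos 57.40°, sin 57.40°) = (40.58, 24.83). RG is perpendicular to GS; with |GS| = 11.6 on the left of RG, S = G + 11.6·(-0.8425, 0.5388) = (30.81, 31.08). Then |HS| = |S − H| = 43.76.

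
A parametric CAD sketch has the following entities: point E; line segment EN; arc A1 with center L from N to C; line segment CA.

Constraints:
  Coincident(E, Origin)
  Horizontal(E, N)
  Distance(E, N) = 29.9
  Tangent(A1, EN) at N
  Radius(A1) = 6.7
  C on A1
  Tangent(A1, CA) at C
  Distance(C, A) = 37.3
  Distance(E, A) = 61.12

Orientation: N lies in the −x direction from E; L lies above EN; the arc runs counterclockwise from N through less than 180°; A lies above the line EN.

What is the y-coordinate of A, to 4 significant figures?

41.52

Checks: E = (0.00, 0.00) ✓; ∠(LN, NE) = 90.00° ✓; |LN| = 6.700 ✓; |LC| = 6.700 ✓; ∠(LC, CA) = 90.00° ✓; |CA| = 37.30 ✓; |EA| = 61.12 ✓.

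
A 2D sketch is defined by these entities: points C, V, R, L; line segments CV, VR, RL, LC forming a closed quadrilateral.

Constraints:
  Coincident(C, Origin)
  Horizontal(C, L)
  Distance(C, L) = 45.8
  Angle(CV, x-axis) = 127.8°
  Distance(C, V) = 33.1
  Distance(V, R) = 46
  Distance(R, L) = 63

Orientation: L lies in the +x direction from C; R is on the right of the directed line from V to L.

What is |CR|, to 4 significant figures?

24.03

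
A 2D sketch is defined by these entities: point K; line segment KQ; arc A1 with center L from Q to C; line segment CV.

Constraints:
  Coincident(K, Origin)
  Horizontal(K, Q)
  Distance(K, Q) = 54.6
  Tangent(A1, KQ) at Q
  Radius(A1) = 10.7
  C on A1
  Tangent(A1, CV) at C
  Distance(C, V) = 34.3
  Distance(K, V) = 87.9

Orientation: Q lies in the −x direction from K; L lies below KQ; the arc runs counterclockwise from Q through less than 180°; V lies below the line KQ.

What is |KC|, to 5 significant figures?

64.275

Checks: K = (0.00, 0.00) ✓; |LC| = 10.70 ✓; ∠(LC, CV) = 90.00° ✓; |CV| = 34.30 ✓; |KV| = 87.90 ✓.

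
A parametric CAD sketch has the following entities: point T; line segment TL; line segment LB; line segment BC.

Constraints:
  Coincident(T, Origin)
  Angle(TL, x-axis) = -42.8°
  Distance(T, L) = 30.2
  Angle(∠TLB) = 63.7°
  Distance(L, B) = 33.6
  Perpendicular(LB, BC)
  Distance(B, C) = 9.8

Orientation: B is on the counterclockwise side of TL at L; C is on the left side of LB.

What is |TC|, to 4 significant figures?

26.59

T is at the origin; TL runs at -42.8° with length 30.2, so L = 30.2·(cos -42.8°, sin -42.8°) = (22.16, -20.52). ∠TLB = 63.7°, so LB runs at -42.8° + (180° − 63.7°) = 73.50° from the x-axis; with |LB| = 33.6, B = L + 33.6·(cos 73.50°, sin 73.50°) = (31.70, 11.70). LB is perpendicular to BC; with |BC| = 9.8 on the left of LB, C = B + 9.8·(-0.9588, 0.2840) = (22.31, 14.48). Then |TC| = |C − T| = 26.59.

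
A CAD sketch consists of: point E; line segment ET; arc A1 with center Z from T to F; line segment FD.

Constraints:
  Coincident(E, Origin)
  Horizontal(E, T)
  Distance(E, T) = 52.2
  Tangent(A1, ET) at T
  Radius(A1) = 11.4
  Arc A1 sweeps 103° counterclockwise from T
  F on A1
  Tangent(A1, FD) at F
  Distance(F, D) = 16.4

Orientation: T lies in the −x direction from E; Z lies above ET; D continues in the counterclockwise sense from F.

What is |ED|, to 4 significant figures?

53.87

E is at the origin; E and T share the same y with |ET| = 52.2 and T on the −x side, so T = (-52.20, 0.000). Since A1 is tangent to ET there, ZT ⟂ ET, so Z = T + (0, 11.4) = (-52.20, 11.40). On A1, T sits at bearing -90° from Z; a 103° counterclockwise sweep puts F at bearing 13°, so F = Z + 11.4·(cos 13°, sin 13°) = (-41.09, 13.96). Since A1 is tangent to FD there, ZF ⟂ FD, so FD runs along (−sin 13°, cos 13°); with |FD| = 16.4, D = (-44.78, 29.94). Then |ED| = |D − E| = 53.87.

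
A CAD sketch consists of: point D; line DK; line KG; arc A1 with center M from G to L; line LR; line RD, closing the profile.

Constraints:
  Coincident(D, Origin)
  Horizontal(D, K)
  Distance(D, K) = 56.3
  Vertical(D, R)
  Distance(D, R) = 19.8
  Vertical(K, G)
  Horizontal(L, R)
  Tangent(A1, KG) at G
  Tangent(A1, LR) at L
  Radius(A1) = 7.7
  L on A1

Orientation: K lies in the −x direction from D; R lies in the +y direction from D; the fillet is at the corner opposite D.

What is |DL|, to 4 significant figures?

52.48

D is at the origin; D and K share the same y with |DK| = 56.3 and K on the −x side, so K = (-56.30, 0.000). D and R share the same x with |DR| = 19.8 and R on the +y side, so R = (0.000, 19.80). The virtual corner opposite D is at (-56.30, 19.80). Since A1 is tangent to KG there, MG ⟂ KG and the tangent condition forces ML to be normal to LR, with radius 7.7, so the center M sits 7.7 in from both sides at M = (-48.60, 12.10). That places the tangent points at G = (-56.30, 12.10) on KG and L = (-48.60, 19.80) on LR. Then |DL| = |L − D| = 52.48.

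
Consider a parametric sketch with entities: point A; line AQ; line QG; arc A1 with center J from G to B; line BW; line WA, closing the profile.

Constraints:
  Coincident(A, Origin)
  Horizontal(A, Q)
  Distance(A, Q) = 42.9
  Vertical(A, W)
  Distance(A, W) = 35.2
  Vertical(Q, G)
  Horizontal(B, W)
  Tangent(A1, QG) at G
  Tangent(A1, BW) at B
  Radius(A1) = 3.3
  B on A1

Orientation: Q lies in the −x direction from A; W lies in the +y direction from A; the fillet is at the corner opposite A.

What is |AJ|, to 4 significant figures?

50.85

A is at the origin; AQ is horizontal with |AQ| = 42.9 and Q on the −x side, so Q = (-42.90, 0.000). A and W share the same x with |AW| = 35.2 and W on the +y side, so W = (0.000, 35.20). The virtual corner opposite A is at (-42.90, 35.20). Tangency of A1 to QG means the radius JG is perpendicular to QG and tangency of A1 to BW means the radius JB is perpendicular to BW, with radius 3.3, so the center J sits 3.3 in from both sides at J = (-39.60, 31.90). Then |AJ| = |J − A| = 50.85.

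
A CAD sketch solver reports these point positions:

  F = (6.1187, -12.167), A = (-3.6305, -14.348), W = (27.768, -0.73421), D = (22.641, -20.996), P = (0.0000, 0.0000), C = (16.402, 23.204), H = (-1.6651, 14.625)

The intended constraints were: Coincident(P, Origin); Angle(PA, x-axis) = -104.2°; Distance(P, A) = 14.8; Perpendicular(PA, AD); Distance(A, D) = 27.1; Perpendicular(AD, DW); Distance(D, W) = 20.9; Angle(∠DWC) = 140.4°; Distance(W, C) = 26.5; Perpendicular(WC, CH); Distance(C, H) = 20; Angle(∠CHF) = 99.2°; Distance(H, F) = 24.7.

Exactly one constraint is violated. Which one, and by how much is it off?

Distance(H, F) = 24.7 — off by 3.20.

P = (0.00, 0.00) ✓; PA at -104.2° ✓; |PA| = 14.80 ✓; ∠(PA, AD) = 90.00° ✓; |AD| = 27.10 ✓; ∠(AD, DW) = 90.00° ✓; |DW| = 20.90 ✓; ∠DWC = 140.4° ✓; |WC| = 26.50 ✓; ∠(WC, CH) = 90.00° ✓; |CH| = 20.00 ✓; ∠CHF = 99.20° ✓; |HF| = 27.90 ✗.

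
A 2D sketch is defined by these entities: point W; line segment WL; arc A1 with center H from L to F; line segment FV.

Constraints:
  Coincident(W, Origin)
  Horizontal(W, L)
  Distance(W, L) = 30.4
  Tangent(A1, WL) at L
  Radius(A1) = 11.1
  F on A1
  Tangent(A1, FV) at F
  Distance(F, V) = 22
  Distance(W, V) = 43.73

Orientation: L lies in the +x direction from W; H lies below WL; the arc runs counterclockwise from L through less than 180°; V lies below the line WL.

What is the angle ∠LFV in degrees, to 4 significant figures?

127.0°

W is at the origin; WL is horizontal with |WL| = 30.4 and L on the +x side, so L = (30.40, 0.000). The tangent condition forces HL to be normal to WL, so H = L + (0, -11.1) = (30.40, -11.10). Since HF ⟂ FV (tangency), |HV| = √(11.1² + 22.0²) = 24.64 regardless of where F sits on A1. So V lies on both circle(W, 43.73) and circle(H, 24.64); the below-WL intersection is V = (25.80, -35.31). F is the foot of the tangent from V: F = (19.73, -14.16).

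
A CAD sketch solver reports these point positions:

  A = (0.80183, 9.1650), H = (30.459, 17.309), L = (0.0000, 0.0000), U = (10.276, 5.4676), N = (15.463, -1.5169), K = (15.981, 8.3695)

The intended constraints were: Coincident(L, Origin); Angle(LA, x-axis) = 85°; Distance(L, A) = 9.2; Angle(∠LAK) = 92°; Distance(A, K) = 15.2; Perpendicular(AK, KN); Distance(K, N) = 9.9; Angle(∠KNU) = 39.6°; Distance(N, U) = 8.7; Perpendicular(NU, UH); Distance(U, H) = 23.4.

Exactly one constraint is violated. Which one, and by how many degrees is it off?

Perpendicular(NU, UH) — off by 6.20°.

L = (0.00, 0.00) ✓; LA at 85.00° ✓; |LA| = 9.200 ✓; ∠LAK = 92.00° ✓; |AK| = 15.20 ✓; ∠(AK, KN) = 90.00° ✓; |KN| = 9.900 ✓; ∠KNU = 39.60° ✓; |NU| = 8.700 ✓; ∠(NU, UH) = 96.20° ✗; |UH| = 23.40 ✓.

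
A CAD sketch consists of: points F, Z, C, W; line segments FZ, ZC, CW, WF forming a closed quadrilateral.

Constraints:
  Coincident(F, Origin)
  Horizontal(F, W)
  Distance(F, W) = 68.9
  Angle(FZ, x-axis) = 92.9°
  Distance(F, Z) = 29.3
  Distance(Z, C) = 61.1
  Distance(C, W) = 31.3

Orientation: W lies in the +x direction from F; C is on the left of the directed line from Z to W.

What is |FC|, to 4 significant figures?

66.69

Checks: F = (0.00, 0.00) ✓; |ZC| = 61.10 ✓; |CW| = 31.30 ✓.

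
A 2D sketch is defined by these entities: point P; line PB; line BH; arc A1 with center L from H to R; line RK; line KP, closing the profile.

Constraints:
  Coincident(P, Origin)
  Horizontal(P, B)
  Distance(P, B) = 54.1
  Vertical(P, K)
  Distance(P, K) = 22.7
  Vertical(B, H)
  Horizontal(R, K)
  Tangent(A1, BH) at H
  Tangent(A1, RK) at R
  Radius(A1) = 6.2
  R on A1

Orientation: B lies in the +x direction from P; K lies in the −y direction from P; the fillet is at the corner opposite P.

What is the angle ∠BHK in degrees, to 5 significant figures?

96.538°

The virtual corner opposite P is at (54.100, -22.700). Since A1 is tangent to BH there, LH ⟂ BH and tangency of A1 to RK means the radius LR is perpendicular to RK, with radius 6.2, so the center L sits 6.2 in from both sides at L = (47.900, -16.500). That places the tangent points at H = (54.100, -16.500) on BH and R = (47.900, -22.700) on RK. Then cos ∠BHK = HB·HK / (|HB||HK|), giving 96.538°.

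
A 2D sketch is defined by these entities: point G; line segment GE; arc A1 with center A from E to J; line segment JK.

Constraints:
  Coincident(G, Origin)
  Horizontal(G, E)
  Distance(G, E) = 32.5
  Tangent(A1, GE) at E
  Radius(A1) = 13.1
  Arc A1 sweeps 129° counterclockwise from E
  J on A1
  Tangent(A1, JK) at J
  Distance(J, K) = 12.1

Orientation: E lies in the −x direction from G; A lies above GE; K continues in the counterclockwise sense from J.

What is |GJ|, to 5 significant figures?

30.882

A1 meets GE tangentially, so AE is at right angles to GE, so A = E + (0, 13.1) = (-32.500, 13.100). On A1, E sits at bearing -90° from A; a 129° counterclockwise sweep puts J at bearing 39°, so J = A + 13.1·(cos 39°, sin 39°) = (-22.319, 21.344). Then |GJ| = |J − G| = 30.882.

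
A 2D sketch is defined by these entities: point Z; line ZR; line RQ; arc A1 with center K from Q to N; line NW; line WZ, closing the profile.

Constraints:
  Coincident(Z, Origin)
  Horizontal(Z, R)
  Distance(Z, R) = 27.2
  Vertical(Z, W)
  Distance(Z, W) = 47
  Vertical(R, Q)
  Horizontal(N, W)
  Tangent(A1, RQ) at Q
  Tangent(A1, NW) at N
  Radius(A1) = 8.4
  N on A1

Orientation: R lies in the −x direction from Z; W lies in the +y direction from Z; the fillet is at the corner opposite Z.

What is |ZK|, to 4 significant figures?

42.93

Z is at the origin; Z and R share the same y with |ZR| = 27.2 and R on the −x side, so R = (-27.20, 0.000). Z and W share the same x with |ZW| = 47.0 and W on the +y side, so W = (0.000, 47.00). The virtual corner opposite Z is at (-27.20, 47.00). The tangent condition forces KQ to be normal to RQ and tangency of A1 to NW means the radius KN is perpendicular to NW, with radius 8.4, so the center K sits 8.4 in from both sides at K = (-18.80, 38.60). Then |ZK| = |K − Z| = 42.93.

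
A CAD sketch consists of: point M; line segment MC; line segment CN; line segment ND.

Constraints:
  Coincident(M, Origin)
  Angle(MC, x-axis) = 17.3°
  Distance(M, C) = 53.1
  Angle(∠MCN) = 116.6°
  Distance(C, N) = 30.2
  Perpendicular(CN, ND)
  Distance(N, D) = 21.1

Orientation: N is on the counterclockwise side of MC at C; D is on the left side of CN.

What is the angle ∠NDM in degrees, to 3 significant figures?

116°

∠MCN = 116.6°, so CN runs at 17.3° + (180° − 116.6°) = 80.7° from the x-axis; with |CN| = 30.2, N = C + 30.2·(cos 80.7°, sin 80.7°) = (55.6, 45.6). CN is perpendicular to ND; with |ND| = 21.1 on the left of CN, D = N + 21.1·(-0.987, 0.162) = (34.8, 49.0). Then cos ∠NDM = DN·DM / (|DN||DM|), giving 116°.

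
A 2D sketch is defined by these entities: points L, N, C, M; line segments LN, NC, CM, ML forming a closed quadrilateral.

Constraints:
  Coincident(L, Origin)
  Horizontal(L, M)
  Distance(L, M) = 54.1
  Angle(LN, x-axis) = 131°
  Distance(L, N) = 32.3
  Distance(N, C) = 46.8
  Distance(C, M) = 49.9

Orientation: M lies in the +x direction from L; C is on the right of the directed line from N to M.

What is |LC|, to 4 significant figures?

14.94

L is at the origin; L and M share the same y with |LM| = 54.1 and M in +x, so M = (54.1, 0). LN runs at 131.0° with |LN| = 32.3, so N = (-21.19, 24.38). C is determined by |NC| = 46.8 and |CM| = 49.9 together: it lies at the intersection of circle(N, 46.8) and circle(M, 49.9). With |NM| = 79.14, the foot of the radical line on NM is 37.68 from N and the perpendicular offset is √(46.8² − 37.68²) = 27.76. Taking the right-of-NM solution: C = (6.101, -13.64).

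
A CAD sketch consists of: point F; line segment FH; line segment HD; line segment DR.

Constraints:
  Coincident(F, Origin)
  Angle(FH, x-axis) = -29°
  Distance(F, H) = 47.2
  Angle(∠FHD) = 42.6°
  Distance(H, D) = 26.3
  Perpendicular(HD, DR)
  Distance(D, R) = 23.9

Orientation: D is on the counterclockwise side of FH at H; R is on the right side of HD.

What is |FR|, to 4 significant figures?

56.48

F is at the origin; FH runs at -29.0° with length 47.2, so H = 47.2·(cos -29.0°, sin -29.0°) = (41.28, -22.88). ∠FHD = 42.6°, so HD runs at -29.0° + (180° − 42.6°) = 108.4° from the x-axis; with |HD| = 26.3, D = H + 26.3·(cos 108.4°, sin 108.4°) = (32.98, 2.072). HD ⟂ DR; with |DR| = 23.9 on the right of HD, R = D + 23.9·(0.9489, 0.3156) = (55.66, 9.616). Then |FR| = |R − F| = 56.48.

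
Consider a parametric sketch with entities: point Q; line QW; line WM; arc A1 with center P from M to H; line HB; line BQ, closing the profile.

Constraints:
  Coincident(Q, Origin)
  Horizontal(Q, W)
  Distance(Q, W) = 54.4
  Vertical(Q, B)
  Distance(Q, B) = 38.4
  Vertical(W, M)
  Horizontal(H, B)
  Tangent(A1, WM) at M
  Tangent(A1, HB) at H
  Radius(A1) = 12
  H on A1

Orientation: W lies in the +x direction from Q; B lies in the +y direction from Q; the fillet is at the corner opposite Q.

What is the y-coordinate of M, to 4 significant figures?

26.40

Q is at the origin; Q and W share the same y with |QW| = 54.4 and W on the +x side, so W = (54.40, 0.000). Q and B share the same x with |QB| = 38.4 and B on the +y side, so B = (0.000, 38.40). The virtual corner opposite Q is at (54.40, 38.40). Since A1 is tangent to WM there, PM ⟂ WM and since A1 is tangent to HB there, PH ⟂ HB, with radius 12.0, so the center P sits 12.0 in from both sides at P = (42.40, 26.40). That places the tangent points at M = (54.40, 26.40) on WM and H = (42.40, 38.40) on HB. So M.y = 26.40.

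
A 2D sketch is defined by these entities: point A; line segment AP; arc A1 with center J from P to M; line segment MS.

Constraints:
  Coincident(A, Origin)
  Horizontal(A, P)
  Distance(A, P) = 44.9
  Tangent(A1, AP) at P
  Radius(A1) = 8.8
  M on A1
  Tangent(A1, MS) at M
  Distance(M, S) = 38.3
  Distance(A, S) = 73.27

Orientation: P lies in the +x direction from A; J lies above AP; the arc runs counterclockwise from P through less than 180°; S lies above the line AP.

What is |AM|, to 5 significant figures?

54.274

Checks: |JM| = 8.800 ✓; ∠(JM, MS) = 90.00° ✓; |MS| = 38.30 ✓; |AS| = 73.27 ✓.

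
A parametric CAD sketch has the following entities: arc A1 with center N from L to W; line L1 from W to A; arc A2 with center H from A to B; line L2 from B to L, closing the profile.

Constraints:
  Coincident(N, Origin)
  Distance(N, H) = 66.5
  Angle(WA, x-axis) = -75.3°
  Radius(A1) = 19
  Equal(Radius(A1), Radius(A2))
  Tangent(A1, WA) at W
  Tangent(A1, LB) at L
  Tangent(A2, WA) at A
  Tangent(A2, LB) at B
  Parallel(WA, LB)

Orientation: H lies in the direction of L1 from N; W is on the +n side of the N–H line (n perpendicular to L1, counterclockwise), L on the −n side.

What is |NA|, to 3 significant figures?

69.2

Tangency of A1 to both parallel lines with radius 19.0 puts W and L at N ± 19.0·n: W = (18.4, 4.82), L = (-18.4, -4.82). Equal radii place A and B the same way about H: A = H + 19.0·n = (35.3, -59.5), B = H − 19.0·n = (-1.50, -69.1). Then |NA| = |A − N| = 69.2.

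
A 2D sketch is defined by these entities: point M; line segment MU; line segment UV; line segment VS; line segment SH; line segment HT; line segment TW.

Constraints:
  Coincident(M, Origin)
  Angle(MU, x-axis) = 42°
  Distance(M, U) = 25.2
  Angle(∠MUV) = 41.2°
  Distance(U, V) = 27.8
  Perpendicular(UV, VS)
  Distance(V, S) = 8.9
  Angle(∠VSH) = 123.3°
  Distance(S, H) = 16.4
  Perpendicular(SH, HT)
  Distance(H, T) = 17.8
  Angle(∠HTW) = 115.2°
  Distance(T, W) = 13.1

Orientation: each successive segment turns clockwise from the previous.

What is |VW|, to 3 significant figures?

18.5

M is at the origin; MU runs at 42.0° with length 25.2, so U = (18.7, 16.9). ∠MUV = 41.2° gives UV at -96.8° from the x-axis; with |UV| = 27.8, V = (15.4, -10.7). UV ⟂ VS, so VS runs at 173°; with |VS| = 8.9, S = (6.60, -9.69). ∠VSH = 123.3° gives SH at 116° from the x-axis; with |SH| = 16.4, H = (-0.719, 4.99). SH ⟂ HT, so HT runs at 26.5°; with |HT| = 17.8, T = (15.2, 12.9). ∠HTW = 115.2° gives TW at -38.3° from the x-axis; with |TW| = 13.1, W = (25.5, 4.81). Then |VW| = |W − V| = 18.5.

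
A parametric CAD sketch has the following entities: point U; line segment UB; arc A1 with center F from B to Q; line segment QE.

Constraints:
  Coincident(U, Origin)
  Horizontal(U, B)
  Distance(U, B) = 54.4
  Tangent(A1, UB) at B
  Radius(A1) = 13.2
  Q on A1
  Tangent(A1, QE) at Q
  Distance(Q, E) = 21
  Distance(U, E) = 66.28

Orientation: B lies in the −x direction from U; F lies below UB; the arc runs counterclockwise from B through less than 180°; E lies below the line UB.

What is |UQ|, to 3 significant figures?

68.6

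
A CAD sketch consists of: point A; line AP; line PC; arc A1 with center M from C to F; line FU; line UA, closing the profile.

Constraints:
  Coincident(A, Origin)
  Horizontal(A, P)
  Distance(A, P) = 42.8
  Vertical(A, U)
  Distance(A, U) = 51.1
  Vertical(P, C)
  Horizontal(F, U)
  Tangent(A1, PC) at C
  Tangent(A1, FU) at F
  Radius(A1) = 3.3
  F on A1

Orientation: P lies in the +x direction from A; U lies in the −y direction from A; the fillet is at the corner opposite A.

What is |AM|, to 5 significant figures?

62.009

A is at the origin; A and P share the same y with |AP| = 42.8 and P on the +x side, so P = (42.800, 0.0000). A and U share the same x with |AU| = 51.1 and U on the −y side, so U = (0.0000, -51.100). The virtual corner opposite A is at (42.800, -51.100). Tangency of A1 to PC means the radius MC is perpendicular to PC and since A1 is tangent to FU there, MF ⟂ FU, with radius 3.3, so the center M sits 3.3 in from both sides at M = (39.500, -47.800). Then |AM| = |M − A| = 62.009.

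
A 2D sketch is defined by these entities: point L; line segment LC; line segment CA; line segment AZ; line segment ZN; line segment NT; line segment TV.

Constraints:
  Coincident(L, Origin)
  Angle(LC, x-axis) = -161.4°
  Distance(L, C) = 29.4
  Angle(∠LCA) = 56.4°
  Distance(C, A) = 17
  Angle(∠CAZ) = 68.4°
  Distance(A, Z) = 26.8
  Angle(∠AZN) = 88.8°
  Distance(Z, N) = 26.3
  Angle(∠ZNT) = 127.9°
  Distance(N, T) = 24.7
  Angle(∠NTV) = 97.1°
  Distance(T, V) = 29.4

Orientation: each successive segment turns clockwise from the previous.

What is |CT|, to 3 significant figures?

25.3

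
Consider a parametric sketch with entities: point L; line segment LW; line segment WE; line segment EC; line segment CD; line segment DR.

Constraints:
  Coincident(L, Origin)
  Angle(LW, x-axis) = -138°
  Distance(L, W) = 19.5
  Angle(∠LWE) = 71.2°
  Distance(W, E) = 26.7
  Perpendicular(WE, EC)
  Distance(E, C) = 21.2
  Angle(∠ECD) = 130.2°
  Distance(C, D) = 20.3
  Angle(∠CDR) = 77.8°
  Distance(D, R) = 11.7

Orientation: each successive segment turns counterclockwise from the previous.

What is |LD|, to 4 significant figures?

16.59

The perpendicularity gives EC at right angles to WE, so EC runs at 60.80°; with |EC| = 21.2, C = (19.16, -7.568). ∠ECD = 130.2° gives CD at 110.6° from the x-axis; with |CD| = 20.3, D = (12.02, 11.43). Then |LD| = |D − L| = 16.59.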